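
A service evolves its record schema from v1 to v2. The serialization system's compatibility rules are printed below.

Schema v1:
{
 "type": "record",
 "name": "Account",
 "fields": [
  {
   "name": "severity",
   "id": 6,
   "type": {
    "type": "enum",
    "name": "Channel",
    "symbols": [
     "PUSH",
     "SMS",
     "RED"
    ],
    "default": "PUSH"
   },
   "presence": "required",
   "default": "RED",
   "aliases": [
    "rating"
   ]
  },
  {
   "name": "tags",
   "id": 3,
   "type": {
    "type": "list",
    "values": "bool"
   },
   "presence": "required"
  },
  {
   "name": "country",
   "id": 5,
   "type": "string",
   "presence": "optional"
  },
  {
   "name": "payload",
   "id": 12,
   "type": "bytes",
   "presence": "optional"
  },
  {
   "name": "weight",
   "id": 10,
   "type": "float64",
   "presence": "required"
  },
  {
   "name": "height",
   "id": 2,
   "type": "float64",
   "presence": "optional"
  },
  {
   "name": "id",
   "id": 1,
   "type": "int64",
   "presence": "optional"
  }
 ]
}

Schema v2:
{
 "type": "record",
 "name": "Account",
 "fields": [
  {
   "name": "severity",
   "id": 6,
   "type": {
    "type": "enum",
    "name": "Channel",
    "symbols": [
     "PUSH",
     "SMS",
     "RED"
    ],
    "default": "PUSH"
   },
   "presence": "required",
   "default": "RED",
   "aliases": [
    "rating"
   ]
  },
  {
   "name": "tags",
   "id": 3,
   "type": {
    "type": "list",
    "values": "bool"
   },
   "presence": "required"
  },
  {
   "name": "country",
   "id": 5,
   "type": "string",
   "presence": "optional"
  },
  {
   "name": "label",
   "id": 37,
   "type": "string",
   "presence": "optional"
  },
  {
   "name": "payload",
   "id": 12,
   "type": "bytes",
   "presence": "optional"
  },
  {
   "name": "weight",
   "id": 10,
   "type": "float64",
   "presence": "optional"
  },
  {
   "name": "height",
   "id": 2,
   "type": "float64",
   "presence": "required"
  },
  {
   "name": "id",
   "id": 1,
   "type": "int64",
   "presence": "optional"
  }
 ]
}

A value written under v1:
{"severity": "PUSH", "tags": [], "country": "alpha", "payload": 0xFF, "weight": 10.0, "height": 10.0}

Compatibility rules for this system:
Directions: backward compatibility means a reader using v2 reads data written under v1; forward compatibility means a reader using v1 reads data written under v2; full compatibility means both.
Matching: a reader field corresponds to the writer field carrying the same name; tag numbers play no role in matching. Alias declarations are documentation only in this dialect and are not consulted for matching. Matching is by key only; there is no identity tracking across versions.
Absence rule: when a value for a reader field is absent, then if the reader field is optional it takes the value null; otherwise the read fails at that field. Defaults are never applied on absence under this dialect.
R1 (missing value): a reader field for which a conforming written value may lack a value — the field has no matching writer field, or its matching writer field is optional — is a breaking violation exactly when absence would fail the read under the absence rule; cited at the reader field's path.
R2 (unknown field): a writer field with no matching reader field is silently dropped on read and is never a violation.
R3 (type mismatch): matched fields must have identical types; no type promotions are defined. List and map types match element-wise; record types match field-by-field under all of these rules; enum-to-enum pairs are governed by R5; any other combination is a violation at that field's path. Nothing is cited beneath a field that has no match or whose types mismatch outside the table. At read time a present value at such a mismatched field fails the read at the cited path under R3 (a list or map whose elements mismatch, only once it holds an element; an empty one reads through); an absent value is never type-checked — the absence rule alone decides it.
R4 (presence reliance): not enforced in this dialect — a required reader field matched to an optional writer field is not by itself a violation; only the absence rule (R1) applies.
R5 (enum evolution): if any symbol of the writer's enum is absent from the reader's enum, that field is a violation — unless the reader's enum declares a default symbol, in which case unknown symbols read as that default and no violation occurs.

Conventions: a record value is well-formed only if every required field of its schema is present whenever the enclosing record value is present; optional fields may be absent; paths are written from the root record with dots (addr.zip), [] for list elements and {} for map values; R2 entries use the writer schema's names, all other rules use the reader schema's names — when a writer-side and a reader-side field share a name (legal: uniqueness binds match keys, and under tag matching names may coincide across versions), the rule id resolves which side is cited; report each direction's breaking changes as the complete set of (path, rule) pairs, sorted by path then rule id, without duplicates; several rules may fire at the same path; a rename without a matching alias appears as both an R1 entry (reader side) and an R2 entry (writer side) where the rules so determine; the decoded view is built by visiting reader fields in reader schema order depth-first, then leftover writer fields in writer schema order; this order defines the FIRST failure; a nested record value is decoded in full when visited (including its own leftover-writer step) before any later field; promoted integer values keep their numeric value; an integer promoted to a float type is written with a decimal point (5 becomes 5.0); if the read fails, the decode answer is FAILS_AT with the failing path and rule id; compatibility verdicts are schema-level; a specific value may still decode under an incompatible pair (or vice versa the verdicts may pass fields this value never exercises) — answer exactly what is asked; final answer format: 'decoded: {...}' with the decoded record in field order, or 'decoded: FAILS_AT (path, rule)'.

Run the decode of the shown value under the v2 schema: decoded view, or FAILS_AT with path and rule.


arrows below run writer -> reader for Account
migrating the Account value to v2:
  severity := "PUSH"
  tags := []
  country := "alpha"
  label := null (absent, optional -> null)
  payload := 0xFF
  weight := 10.0
  height := 10.0
  id := null (absent, optional -> null)
  => decoded: {"severity": "PUSH", "tags": [], "country": "alpha", "label": null, "payload": 0xFF, "weight": 10.0, "height": 10.0, "id": null}
checking off the Account differences that do not matter here:
  field height in record Account: optional changed to required -> shifts the Account verdicts, not this decode
  field weight in record Account: required changed to optional -> shifts the Account verdicts, not this decode

decoded: {"severity": "PUSH", "tags": [], "country": "alpha", "label": null, "payload": 0xFF, "weight": 10.0, "height": 10.0, "id": null}


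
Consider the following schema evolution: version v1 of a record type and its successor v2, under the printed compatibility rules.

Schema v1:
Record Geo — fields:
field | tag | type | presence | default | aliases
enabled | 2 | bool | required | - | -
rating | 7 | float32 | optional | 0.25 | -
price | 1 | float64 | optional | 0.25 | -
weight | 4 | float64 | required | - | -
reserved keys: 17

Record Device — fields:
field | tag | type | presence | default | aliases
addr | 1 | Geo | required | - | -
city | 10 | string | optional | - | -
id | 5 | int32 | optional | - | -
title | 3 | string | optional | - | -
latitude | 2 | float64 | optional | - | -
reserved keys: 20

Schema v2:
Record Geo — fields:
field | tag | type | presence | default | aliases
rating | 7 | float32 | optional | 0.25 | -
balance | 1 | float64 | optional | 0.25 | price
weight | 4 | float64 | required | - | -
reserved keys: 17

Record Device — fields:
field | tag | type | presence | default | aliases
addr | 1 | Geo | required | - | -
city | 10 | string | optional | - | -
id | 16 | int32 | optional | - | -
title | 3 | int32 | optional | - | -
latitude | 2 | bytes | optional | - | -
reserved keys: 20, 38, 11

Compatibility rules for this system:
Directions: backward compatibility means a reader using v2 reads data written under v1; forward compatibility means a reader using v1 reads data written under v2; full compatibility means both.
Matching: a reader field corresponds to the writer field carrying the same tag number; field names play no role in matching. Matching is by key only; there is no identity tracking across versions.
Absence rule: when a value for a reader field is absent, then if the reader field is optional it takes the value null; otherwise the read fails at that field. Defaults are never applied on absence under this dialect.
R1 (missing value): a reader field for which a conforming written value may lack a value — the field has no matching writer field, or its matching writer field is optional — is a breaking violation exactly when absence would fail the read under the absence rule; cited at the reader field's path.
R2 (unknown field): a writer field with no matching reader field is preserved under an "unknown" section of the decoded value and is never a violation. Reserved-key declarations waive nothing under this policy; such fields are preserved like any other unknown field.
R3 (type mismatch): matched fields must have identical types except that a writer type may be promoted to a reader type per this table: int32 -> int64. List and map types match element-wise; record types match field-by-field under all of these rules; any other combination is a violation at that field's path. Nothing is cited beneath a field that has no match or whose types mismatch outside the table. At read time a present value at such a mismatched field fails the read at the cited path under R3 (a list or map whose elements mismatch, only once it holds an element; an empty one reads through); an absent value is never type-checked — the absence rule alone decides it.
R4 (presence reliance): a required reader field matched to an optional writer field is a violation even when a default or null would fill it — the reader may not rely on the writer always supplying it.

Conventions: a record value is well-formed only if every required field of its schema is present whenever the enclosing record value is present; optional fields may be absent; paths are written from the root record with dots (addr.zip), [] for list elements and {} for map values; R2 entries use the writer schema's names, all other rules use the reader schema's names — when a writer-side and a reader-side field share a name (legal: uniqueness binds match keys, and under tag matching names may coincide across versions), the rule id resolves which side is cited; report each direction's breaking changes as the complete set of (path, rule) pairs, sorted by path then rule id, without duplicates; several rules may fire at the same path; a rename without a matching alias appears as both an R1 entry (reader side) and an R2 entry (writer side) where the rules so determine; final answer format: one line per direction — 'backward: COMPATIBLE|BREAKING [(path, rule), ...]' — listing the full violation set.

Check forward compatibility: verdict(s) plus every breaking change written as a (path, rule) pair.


forward: BREAKING [(addr.enabled, R1), (latitude, R3), (title, R3)]

the writer's type comes first in each Device pair
forward pass over Device, reader schema v1, writer schema v2:
  addr: paired with writer addr (Geo -> Geo; writer required)
  city: paired with writer city (string -> string; writer optional)
  id: no writer-side match
  title: paired with writer title (int32 -> string; writer optional)
  latitude: paired with writer latitude (bytes -> float64; writer optional)
  writer field id has no reader counterpart
  addr.enabled: no writer-side match
  addr.rating: paired with writer addr.rating (float32 -> float32; writer optional)
  addr.price: paired with writer addr.balance (float64 -> float64; writer optional)
  addr.weight: paired with writer addr.weight (float64 -> float64; writer required)
  breaking: (addr.enabled, R1)
  breaking: (latitude, R3)
  breaking: (title, R3)
  => forward: BREAKING (3)
diffs on Device not affecting the asked answer:
  renamed field price to balance in record Geo (alias price declared on the renamed field) -> triggers nothing under Device's printed rules — same verdict
  field id in record Device: tag 5 changed to 16 -> triggers nothing under Device's printed rules — same verdict


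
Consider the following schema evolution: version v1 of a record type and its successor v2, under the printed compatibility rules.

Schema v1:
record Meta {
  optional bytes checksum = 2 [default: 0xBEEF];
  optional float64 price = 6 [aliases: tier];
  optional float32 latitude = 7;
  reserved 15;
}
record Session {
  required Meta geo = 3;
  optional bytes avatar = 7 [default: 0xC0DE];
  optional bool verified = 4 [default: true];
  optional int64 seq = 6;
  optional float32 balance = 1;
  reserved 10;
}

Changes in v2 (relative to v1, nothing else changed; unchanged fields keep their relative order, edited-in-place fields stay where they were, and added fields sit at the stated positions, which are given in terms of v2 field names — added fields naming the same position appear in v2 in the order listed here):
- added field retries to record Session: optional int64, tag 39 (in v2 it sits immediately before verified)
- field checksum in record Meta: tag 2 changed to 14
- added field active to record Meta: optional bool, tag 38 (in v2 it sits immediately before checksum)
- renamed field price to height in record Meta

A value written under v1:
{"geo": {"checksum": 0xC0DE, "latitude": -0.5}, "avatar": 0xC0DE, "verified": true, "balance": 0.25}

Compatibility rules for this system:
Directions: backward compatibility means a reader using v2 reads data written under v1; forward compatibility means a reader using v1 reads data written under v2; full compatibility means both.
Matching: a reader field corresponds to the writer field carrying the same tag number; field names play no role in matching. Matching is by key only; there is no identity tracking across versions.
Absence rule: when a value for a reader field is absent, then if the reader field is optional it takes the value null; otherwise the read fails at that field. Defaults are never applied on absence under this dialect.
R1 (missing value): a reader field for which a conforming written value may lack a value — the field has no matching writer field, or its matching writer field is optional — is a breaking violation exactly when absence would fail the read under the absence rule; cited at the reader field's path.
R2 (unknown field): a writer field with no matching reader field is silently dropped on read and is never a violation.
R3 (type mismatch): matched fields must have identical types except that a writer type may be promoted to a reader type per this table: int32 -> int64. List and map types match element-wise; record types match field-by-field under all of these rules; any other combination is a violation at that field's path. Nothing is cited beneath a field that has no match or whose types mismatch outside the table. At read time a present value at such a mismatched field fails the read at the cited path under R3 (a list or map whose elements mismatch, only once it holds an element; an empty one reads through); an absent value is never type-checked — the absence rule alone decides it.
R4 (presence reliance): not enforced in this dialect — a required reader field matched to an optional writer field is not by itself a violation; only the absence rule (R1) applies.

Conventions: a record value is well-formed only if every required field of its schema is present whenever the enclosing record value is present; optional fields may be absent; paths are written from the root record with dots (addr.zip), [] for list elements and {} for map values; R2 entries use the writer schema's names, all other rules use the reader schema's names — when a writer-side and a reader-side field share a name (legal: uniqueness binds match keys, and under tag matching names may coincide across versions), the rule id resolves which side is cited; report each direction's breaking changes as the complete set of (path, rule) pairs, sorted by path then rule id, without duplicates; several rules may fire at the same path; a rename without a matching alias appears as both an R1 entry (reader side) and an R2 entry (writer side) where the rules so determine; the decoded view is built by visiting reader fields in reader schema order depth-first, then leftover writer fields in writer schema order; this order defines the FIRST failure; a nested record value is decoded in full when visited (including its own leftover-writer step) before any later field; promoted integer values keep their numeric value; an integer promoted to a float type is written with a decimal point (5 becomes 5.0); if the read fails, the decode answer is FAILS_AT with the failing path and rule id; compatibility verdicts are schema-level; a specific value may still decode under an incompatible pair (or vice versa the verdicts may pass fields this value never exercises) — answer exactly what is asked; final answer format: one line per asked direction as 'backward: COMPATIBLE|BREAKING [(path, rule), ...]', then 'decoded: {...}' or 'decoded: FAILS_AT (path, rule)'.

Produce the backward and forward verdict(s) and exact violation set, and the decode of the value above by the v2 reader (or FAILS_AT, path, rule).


in Session below, arrows point writer -> reader
checking backward for Session: reader v2 against writer v1:
  geo: Meta -> Meta, writer required; from geo
  avatar: bytes -> bytes, writer optional; from avatar
  retries has no writer counterpart
  verified: bool -> bool, writer optional; from verified
  seq: int64 -> int64, writer optional; from seq
  balance: float32 -> float32, writer optional; from balance
  geo.active has no writer counterpart
  geo.checksum has no writer counterpart
  geo.height: float64 -> float64, writer optional; from geo.price
  geo.latitude: float32 -> float32, writer optional; from geo.latitude
  leftover writer field: geo.checksum
  => no violations; backward on Session: COMPATIBLE
checking forward for Session: reader v1 against writer v2:
  geo: Meta -> Meta, writer required; from geo
  avatar: bytes -> bytes, writer optional; from avatar
  verified: bool -> bool, writer optional; from verified
  seq: int64 -> int64, writer optional; from seq
  balance: float32 -> float32, writer optional; from balance
  leftover writer field: retries
  geo.checksum has no writer counterpart
  geo.price: float64 -> float64, writer optional; from geo.height
  geo.latitude: float32 -> float32, writer optional; from geo.latitude
  leftover writer field: geo.active
  leftover writer field: geo.checksum
  => no violations; forward on Session: COMPATIBLE
decode walk for Session under reader schema v2:
  geo.active := null (missing; optional => null)
  geo.checksum := null (missing; optional => null)
  geo.height := null (missing; optional => null)
  geo.latitude := -0.5
  writer geo.checksum: no reader field; dropped
  avatar := 0xC0DE
  retries := null (missing; optional => null)
  verified := true
  seq := null (missing; optional => null)
  balance := 0.25
  => decoded: {"geo": {"active": null, "checksum": null, "height": null, "latitude": -0.5}, "avatar": 0xC0DE, "retries": null, "verified": true, "seq": null, "balance": 0.25}

backward: COMPATIBLE []; forward: COMPATIBLE []; decoded: {"geo": {"active": null, "checksum": null, "height": null, "latitude": -0.5}, "avatar": 0xC0DE, "retries": null, "verified": true, "seq": null, "balance": 0.25}


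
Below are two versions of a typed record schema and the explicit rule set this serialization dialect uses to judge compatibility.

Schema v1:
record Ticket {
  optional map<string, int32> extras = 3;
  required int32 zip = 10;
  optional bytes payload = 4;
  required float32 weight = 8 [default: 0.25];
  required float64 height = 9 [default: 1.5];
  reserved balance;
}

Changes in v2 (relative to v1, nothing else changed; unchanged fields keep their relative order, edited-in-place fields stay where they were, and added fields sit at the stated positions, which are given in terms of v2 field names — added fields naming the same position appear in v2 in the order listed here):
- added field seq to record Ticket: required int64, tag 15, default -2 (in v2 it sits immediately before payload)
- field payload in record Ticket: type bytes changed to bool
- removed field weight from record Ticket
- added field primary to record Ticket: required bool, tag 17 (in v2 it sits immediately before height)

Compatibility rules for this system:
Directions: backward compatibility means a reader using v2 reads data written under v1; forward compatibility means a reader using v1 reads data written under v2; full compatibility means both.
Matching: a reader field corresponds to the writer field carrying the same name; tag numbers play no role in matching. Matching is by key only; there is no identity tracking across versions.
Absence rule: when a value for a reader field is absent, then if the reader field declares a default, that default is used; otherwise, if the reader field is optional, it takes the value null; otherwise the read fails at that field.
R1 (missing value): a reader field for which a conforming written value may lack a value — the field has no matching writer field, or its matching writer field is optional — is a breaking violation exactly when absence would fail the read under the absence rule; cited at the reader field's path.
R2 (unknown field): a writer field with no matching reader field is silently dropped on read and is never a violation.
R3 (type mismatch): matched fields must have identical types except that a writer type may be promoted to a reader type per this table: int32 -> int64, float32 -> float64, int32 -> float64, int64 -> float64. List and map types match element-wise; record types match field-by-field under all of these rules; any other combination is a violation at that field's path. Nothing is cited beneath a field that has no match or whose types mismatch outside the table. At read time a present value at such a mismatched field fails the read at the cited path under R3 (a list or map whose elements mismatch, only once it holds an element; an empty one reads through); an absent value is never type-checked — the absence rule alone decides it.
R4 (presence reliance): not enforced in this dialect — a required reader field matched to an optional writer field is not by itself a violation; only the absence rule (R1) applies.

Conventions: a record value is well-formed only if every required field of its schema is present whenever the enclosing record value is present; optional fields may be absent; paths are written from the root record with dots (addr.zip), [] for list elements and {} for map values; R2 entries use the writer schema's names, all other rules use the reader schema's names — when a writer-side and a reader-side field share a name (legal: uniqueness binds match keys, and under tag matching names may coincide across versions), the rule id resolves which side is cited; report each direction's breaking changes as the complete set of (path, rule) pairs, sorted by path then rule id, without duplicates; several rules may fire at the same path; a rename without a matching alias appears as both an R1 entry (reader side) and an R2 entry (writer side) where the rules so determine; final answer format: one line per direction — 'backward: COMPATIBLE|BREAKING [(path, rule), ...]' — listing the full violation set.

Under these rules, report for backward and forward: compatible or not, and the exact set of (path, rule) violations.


backward: BREAKING [(payload, R3), (primary, R1)]; forward: BREAKING [(payload, R3)]

in Ticket below, arrows point writer -> reader
checking backward for Ticket: reader v2 against writer v1:
  extras: paired with writer extras (map<string, int32> -> map<string, int32>; writer optional)
  zip: paired with writer zip (int32 -> int32; writer required)
  no writer field matches reader seq
  payload: paired with writer payload (bytes -> bool; writer optional)
  no writer field matches reader primary
  height: paired with writer height (float64 -> float64; writer required)
  weight (writer side), unknown to reader
  R3 fires at payload
  R1 fires at primary
  backward on Ticket therefore BREAKING (2)
checking forward for Ticket: reader v1 against writer v2:
  extras: paired with writer extras (map<string, int32> -> map<string, int32>; writer optional)
  zip: paired with writer zip (int32 -> int32; writer required)
  payload: paired with writer payload (bool -> bytes; writer optional)
  no writer field matches reader weight
  height: paired with writer height (float64 -> float64; writer required)
  seq (writer side), unknown to reader
  primary (writer side), unknown to reader
  R3 fires at payload
  forward on Ticket therefore BREAKING (1)


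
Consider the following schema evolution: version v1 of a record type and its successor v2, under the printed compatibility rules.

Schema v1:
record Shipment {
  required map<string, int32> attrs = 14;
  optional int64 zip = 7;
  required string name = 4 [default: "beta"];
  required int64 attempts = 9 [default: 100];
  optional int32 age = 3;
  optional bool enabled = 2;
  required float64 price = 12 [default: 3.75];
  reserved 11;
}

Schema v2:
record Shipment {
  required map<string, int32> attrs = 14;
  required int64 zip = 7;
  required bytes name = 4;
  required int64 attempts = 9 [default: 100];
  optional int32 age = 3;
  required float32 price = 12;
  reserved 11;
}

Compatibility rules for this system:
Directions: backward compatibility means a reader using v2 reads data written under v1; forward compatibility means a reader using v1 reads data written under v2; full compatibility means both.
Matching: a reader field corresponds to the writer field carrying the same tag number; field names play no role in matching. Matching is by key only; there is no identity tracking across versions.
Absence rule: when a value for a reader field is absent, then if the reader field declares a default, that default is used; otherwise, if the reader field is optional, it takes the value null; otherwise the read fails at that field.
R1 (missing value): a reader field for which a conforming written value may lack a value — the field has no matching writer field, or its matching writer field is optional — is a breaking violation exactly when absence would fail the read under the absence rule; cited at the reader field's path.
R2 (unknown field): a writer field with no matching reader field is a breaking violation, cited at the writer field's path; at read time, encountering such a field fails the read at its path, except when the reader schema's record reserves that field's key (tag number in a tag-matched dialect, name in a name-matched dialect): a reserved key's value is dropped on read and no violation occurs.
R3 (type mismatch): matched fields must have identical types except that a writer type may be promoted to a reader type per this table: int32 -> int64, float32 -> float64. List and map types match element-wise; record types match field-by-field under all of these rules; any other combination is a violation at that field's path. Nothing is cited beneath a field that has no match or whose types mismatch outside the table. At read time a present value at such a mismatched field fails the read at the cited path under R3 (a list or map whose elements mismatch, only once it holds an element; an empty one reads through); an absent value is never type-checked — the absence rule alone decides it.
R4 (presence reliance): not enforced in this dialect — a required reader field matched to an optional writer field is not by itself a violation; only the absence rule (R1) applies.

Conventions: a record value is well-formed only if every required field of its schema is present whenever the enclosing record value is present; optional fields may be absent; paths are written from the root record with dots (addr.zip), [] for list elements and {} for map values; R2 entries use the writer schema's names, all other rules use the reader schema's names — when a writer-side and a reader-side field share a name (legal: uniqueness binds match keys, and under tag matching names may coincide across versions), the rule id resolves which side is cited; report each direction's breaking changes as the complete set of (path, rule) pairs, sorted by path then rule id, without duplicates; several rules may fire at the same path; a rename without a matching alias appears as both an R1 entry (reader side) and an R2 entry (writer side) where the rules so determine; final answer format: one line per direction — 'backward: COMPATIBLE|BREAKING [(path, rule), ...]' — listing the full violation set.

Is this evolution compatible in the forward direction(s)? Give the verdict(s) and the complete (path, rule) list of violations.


the writer's type comes first in each Shipment pair
forward on Shipment — v1 reading data written by v2:
  attrs: paired with writer attrs (map<string, int32> -> map<string, int32>; writer required)
  zip: paired with writer zip (int64 -> int64; writer required)
  name: paired with writer name (bytes -> string; writer required)
  attempts: paired with writer attempts (int64 -> int64; writer required)
  age: paired with writer age (int32 -> int32; writer optional)
  no writer field matches reader enabled
  price: paired with writer price (float32 -> float64; writer required)
  R3 fires at name
  forward on Shipment therefore BREAKING (1)
diffs on Shipment not affecting the asked answer:
  field price in record Shipment: type float64 changed to float32 (its default is dropped) -> affects backward compatibility only, which is not asked
  removed field enabled from record Shipment -> affects backward compatibility only, which is not asked
  field zip in record Shipment: optional changed to required -> affects backward compatibility only, which is not asked

forward: BREAKING [(name, R3)]


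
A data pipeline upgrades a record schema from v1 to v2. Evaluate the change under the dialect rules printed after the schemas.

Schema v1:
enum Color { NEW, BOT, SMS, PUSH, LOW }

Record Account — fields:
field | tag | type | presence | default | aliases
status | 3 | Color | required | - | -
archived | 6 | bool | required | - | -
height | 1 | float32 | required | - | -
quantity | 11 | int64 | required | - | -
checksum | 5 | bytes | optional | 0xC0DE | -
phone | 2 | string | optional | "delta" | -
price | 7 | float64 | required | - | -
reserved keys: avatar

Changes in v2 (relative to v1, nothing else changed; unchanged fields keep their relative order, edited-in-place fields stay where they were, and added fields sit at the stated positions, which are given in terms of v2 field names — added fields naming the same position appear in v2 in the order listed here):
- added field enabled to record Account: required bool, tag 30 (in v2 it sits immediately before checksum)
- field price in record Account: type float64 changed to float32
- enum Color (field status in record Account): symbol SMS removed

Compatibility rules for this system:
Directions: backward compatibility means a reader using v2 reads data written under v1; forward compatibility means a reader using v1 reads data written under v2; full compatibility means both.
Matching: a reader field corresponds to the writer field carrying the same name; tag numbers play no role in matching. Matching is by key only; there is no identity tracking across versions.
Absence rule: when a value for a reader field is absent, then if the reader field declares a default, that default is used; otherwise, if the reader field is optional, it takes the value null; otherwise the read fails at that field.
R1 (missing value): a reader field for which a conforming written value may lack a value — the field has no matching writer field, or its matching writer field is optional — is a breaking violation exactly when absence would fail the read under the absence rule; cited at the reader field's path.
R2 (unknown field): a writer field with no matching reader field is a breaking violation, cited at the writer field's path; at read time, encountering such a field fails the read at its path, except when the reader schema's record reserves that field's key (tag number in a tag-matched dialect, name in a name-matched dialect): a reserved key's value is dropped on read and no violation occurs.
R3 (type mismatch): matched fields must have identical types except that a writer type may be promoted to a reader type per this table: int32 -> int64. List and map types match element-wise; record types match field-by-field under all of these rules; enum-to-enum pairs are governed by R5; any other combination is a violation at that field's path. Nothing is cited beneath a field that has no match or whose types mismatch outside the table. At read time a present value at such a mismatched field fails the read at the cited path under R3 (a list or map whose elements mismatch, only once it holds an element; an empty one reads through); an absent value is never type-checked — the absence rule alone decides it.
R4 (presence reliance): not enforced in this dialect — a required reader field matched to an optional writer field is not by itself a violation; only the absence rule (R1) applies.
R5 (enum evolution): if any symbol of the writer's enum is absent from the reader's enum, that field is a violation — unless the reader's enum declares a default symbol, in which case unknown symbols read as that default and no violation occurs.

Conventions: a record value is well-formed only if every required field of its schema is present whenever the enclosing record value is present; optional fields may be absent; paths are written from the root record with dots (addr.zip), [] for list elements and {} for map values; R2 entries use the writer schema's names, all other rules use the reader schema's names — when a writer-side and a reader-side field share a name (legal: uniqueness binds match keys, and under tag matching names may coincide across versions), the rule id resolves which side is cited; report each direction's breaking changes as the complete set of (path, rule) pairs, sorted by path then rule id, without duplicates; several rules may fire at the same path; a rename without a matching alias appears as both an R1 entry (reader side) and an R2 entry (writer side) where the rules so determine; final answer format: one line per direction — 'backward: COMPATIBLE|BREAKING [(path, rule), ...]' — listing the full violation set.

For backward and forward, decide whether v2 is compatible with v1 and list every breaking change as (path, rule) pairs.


the writer's type comes first in each Account pair
checking backward for Account: reader v2 against writer v1:
  status <- status (Color -> Color, writer required)
  archived <- archived (bool -> bool, writer required)
  height <- height (float32 -> float32, writer required)
  quantity <- quantity (int64 -> int64, writer required)
  no writer field matches reader enabled
  checksum <- checksum (bytes -> bytes, writer optional)
  phone <- phone (string -> string, writer optional)
  price <- price (float64 -> float32, writer required)
  R1 fires at enabled
  R3 fires at price
  R5 fires at status
  backward on Account therefore BREAKING (3)
checking forward for Account: reader v1 against writer v2:
  status <- status (Color -> Color, writer required)
  archived <- archived (bool -> bool, writer required)
  height <- height (float32 -> float32, writer required)
  quantity <- quantity (int64 -> int64, writer required)
  checksum <- checksum (bytes -> bytes, writer optional)
  phone <- phone (string -> string, writer optional)
  price <- price (float32 -> float64, writer required)
  enabled (writer side), unknown to reader
  R2 fires at enabled
  R3 fires at price
  forward on Account therefore BREAKING (2)

backward: BREAKING [(enabled, R1), (price, R3), (status, R5)]; forward: BREAKING [(enabled, R2), (price, R3)]


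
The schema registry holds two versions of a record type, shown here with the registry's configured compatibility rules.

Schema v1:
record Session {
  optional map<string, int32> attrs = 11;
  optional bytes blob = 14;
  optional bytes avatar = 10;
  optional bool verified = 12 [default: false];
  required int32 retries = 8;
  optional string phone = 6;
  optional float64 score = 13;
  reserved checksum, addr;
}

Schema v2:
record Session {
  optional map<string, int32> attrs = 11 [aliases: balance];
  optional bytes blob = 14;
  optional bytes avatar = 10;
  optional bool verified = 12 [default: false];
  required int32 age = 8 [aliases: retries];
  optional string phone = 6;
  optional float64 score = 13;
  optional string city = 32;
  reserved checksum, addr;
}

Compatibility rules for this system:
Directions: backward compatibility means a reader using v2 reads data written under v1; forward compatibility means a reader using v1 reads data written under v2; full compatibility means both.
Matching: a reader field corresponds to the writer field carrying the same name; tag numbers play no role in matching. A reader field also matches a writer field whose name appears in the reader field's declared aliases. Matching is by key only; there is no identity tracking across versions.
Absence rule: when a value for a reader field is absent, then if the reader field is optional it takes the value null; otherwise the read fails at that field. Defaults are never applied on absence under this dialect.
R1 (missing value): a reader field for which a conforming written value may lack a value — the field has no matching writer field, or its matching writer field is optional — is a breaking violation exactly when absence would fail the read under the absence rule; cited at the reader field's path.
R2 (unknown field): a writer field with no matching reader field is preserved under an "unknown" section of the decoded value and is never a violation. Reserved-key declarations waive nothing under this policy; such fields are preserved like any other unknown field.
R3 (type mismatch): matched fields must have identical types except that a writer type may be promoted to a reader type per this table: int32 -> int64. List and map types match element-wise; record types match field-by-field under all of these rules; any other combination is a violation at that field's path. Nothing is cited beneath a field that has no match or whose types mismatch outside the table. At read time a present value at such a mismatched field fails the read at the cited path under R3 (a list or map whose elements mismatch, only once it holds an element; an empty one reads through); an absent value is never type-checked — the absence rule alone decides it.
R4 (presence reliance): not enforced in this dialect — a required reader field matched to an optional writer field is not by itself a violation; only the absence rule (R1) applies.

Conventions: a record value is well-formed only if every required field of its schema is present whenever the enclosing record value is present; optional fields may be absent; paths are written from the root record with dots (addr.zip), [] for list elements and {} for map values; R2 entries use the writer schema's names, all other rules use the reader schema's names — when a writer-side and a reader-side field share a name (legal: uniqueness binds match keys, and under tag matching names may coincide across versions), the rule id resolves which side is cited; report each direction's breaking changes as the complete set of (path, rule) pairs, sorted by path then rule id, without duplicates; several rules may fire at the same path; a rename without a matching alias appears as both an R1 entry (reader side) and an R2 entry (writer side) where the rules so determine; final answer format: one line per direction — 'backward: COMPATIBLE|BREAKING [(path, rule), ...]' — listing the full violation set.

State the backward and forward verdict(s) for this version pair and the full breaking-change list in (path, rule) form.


each type pair in Session: writer, then reader
checking backward for Session: reader v2 against writer v1:
  map<string, int32> -> map<string, int32>, writer optional: attrs aligns to attrs
  bytes -> bytes, writer optional: blob aligns to blob
  bytes -> bytes, writer optional: avatar aligns to avatar
  bool -> bool, writer optional: verified aligns to verified
  int32 -> int32, writer required: age aligns to retries
  string -> string, writer optional: phone aligns to phone
  float64 -> float64, writer optional: score aligns to score
  city: no writer match
  => backward verdict for Session: COMPATIBLE, no violations
checking forward for Session: reader v1 against writer v2:
  map<string, int32> -> map<string, int32>, writer optional: attrs aligns to attrs
  bytes -> bytes, writer optional: blob aligns to blob
  bytes -> bytes, writer optional: avatar aligns to avatar
  bool -> bool, writer optional: verified aligns to verified
  retries: no writer match
  string -> string, writer optional: phone aligns to phone
  float64 -> float64, writer optional: score aligns to score
  writer age: unknown to reader
  writer city: unknown to reader
  rule R1 violated at retries
  => 1 violation(s): forward is BREAKING for Session

backward: COMPATIBLE []; forward: BREAKING [(retries, R1)]
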